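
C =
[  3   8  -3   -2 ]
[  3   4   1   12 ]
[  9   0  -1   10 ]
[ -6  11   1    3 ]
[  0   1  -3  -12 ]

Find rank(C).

Row reduce to echelon form.
R2 ← R2 − R1: [0, -4, 4, 14]
R3 ← R3 − (3)·R1: [0, -24, 8, 16]
R4 ← R4 + (2)·R1: [0, 27, -5, -1]
R3 ← R3 − (6)·R2: [0, 0, -16, -68]
R4 ← R4 + (27/4)·R2: [0, 0, 22, 187/2]
R5 ← R5 + (1/4)·R2: [0, 0, -2, -17/2]
R4 ← R4 + (11/8)·R3: [0, 0, 0, 0]
R5 ← R5 − (1/8)·R3: [0, 0, 0, 0]
Echelon form has 3 nonzero rows, so rank(C) = 3.

3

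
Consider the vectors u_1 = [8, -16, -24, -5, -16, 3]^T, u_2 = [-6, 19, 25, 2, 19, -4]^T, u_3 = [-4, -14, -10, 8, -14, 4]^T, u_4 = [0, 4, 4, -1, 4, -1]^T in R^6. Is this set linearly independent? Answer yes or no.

no

Form the matrix with these vectors as rows and row reduce.
R2 ← R2 + (3/4)·R1: [0, 7, 7, -7/4, 7, -7/4]
R3 ← R3 + (1/2)·R1: [0, -22, -22, 11/2, -22, 11/2]
R3 ← R3 + (22/7)·R2: [0, 0, 0, 0, 0, 0]
R4 ← R4 − (4/7)·R2: [0, 0, 0, 0, 0, 0]
2 nonzero rows, so the 4 vectors span a space of dimension 2.
Since 2 < 4, the vectors are linearly dependent.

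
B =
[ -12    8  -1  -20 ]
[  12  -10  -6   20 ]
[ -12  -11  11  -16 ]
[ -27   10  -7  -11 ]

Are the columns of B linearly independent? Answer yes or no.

Row reduce B to echelon form.
R2 ← R2 + R1: [0, -2, -7, 0]
R3 ← R3 − R1: [0, -19, 12, 4]
R4 ← R4 − (9/4)·R1: [0, -8, -19/4, 34]
R3 ← R3 − (19/2)·R2: [0, 0, 157/2, 4]
R4 ← R4 − (4)·R2: [0, 0, 93/4, 34]
R4 ← R4 − (93/314)·R3: [0, 0, 0, 5152/157]
4 pivots among 4 columns.
Every column is a pivot column, so the columns are linearly independent.

yes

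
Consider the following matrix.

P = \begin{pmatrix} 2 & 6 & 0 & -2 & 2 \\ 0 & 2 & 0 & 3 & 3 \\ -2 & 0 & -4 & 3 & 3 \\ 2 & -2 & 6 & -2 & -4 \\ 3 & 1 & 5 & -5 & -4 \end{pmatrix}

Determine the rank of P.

Row reduce to echelon form.
R3 ← R3 + R1: [0, 6, -4, 1, 5]
R4 ← R4 − R1: [0, -8, 6, 0, -6]
R5 ← R5 − (3/2)·R1: [0, -8, 5, -2, -7]
R3 ← R3 − (3)·R2: [0, 0, -4, -8, -4]
R4 ← R4 + (4)·R2: [0, 0, 6, 12, 6]
R5 ← R5 + (4)·R2: [0, 0, 5, 10, 5]
R4 ← R4 + (3/2)·R3: [0, 0, 0, 0, 0]
R5 ← R5 + (5/4)·R3: [0, 0, 0, 0, 0]
Echelon form has 3 nonzero rows, so rank(P) = 3.

3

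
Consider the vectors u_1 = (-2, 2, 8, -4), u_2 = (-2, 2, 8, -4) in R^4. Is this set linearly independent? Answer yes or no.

no

Form the matrix with these vectors as rows and row reduce.
R2 ← R2 − R1: [0, 0, 0, 0]
1 nonzero row, so the 2 vectors span a space of dimension 1.
Since 1 < 2, the vectors are linearly dependent.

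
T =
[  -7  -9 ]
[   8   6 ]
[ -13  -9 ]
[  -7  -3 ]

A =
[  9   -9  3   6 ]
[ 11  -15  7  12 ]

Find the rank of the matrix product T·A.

First compute TA:
[[-162, 198, -84, -150],
 [138, -162,  66, 120],
 [-216, 252, -102, -186],
 [-96, 108, -42, -78]]
Now row reduce the product.
R2 ← R2 + (23/27)·R1: [0, 20/3, -50/9, -70/9]
R3 ← R3 − (4/3)·R1: [0, -12, 10, 14]
R4 ← R4 − (16/27)·R1: [0, -28/3, 70/9, 98/9]
R3 ← R3 + (9/5)·R2: [0, 0, 0, 0]
R4 ← R4 + (7/5)·R2: [0, 0, 0, 0]
2 nonzero rows, so rank(TA) = 2.

2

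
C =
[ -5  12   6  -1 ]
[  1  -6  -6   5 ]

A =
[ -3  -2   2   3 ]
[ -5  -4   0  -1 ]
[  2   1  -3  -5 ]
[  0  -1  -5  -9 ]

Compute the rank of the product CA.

2

First compute CA:
[[-33, -31, -23, -48],
 [ 15,  11,  -5,  -6]]
Now row reduce the product.
R2 ← R2 + (5/11)·R1: [0, -34/11, -170/11, -306/11]
2 nonzero rows, so rank(CA) = 2.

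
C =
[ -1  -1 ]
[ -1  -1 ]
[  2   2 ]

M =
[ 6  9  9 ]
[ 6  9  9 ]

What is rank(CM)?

First compute CM:
[[-12, -18, -18],
 [-12, -18, -18],
 [ 24,  36,  36]]
Now row reduce the product.
R2 ← R2 − R1: [0, 0, 0]
R3 ← R3 + (2)·R1: [0, 0, 0]
1 nonzero row, so rank(CM) = 1.

1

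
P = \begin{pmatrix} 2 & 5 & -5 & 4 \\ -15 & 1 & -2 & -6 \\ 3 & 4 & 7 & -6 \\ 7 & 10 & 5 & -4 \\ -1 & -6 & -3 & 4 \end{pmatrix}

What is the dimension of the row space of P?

Row reduce to echelon form.
R2 ← R2 + (15/2)·R1: [0, 77/2, -79/2, 24]
R3 ← R3 − (3/2)·R1: [0, -7/2, 29/2, -12]
R4 ← R4 − (7/2)·R1: [0, -15/2, 45/2, -18]
R5 ← R5 + (1/2)·R1: [0, -7/2, -11/2, 6]
R3 ← R3 + (1/11)·R2: [0, 0, 120/11, -108/11]
R4 ← R4 + (15/77)·R2: [0, 0, 1140/77, -1026/77]
R5 ← R5 + (1/11)·R2: [0, 0, -100/11, 90/11]
R4 ← R4 − (19/14)·R3: [0, 0, 0, 0]
R5 ← R5 + (5/6)·R3: [0, 0, 0, 0]
Echelon form has 3 nonzero rows, so rank(P) = 3.
The row space has dimension equal to the rank: 3.

3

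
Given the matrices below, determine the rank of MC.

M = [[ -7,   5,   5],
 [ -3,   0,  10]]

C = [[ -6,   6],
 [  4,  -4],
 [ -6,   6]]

First compute MC:
[[ 32, -32],
 [-42,  42]]
Now row reduce the product.
R2 ← R2 + (21/16)·R1: [0, 0]
1 nonzero row, so rank(MC) = 1.

1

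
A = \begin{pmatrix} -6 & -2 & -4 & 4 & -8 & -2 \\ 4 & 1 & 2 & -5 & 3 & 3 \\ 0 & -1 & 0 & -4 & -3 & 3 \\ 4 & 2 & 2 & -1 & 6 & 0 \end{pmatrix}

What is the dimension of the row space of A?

3

Row reduce to echelon form.
R2 ← R2 + (2/3)·R1: [0, -1/3, -2/3, -7/3, -7/3, 5/3]
R4 ← R4 + (2/3)·R1: [0, 2/3, -2/3, 5/3, 2/3, -4/3]
R3 ← R3 − (3)·R2: [0, 0, 2, 3, 4, -2]
R4 ← R4 + (2)·R2: [0, 0, -2, -3, -4, 2]
R4 ← R4 + R3: [0, 0, 0, 0, 0, 0]
Echelon form has 3 nonzero rows, so rank(A) = 3.
The row space has dimension equal to the rank: 3.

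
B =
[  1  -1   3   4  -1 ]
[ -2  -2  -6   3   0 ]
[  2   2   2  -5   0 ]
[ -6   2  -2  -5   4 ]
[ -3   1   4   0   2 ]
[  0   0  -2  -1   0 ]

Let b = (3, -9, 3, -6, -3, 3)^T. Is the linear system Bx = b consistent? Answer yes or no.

Row reduce the augmented matrix [B | b].
R2 ← R2 + (2)·R1: [0, -4, 0, 11, -2, -3]
R3 ← R3 − (2)·R1: [0, 4, -4, -13, 2, -3]
R4 ← R4 + (6)·R1: [0, -4, 16, 19, -2, 12]
R5 ← R5 + (3)·R1: [0, -2, 13, 12, -1, 6]
R3 ← R3 + R2: [0, 0, -4, -2, 0, -6]
R4 ← R4 − R2: [0, 0, 16, 8, 0, 15]
R5 ← R5 − (1/2)·R2: [0, 0, 13, 13/2, 0, 15/2]
R4 ← R4 + (4)·R3: [0, 0, 0, 0, 0, -9]
R5 ← R5 + (13/4)·R3: [0, 0, 0, 0, 0, -12]
R6 ← R6 − (1/2)·R3: [0, 0, 0, 0, 0, 6]
R5 ← R5 − (4/3)·R4: [0, 0, 0, 0, 0, 0]
R6 ← R6 + (2/3)·R4: [0, 0, 0, 0, 0, 0]
The echelon form has 4 nonzero rows; the last pivot sits in the augmented column, so rank(B) = 3 but rank([B|b]) = 4.
Since the ranks differ, the system is inconsistent.

no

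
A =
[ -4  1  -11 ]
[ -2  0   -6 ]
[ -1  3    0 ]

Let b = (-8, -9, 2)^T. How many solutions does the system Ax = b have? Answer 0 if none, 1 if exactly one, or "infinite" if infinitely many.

Row reduce the augmented matrix [A | b].
R2 ← R2 − (1/2)·R1: [0, -1/2, -1/2, -5]
R3 ← R3 − (1/4)·R1: [0, 11/4, 11/4, 4]
R3 ← R3 + (11/2)·R2: [0, 0, 0, -47/2]
The echelon form has 3 nonzero rows; the last pivot sits in the augmented column, so rank(A) = 2 but rank([A|b]) = 3.
Since the ranks differ, the system is inconsistent.
It has no solutions.

0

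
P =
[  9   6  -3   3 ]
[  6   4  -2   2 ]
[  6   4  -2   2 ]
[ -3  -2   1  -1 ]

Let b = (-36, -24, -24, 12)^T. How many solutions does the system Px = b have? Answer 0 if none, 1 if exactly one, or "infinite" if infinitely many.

Row reduce the augmented matrix [P | b].
R2 ← R2 − (2/3)·R1: [0, 0, 0, 0, 0]
R3 ← R3 − (2/3)·R1: [0, 0, 0, 0, 0]
R4 ← R4 + (1/3)·R1: [0, 0, 0, 0, 0]
The echelon form has 1 nonzero rows, and every pivot lies in the first 4 columns, so rank(P) = rank([P|b]) = 1.
The system is consistent.
rank = 1 < 4 unknowns, so there are infinitely many solutions.

infinite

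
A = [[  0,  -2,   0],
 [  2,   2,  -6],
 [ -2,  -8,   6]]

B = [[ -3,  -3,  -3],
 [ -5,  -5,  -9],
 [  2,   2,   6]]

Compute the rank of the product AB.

2

First compute AB:
[[ 10,  10,  18],
 [-28, -28, -60],
 [ 58,  58, 114]]
Now row reduce the product.
R2 ← R2 + (14/5)·R1: [0, 0, -48/5]
R3 ← R3 − (29/5)·R1: [0, 0, 48/5]
R3 ← R3 + R2: [0, 0, 0]
2 nonzero rows, so rank(AB) = 2.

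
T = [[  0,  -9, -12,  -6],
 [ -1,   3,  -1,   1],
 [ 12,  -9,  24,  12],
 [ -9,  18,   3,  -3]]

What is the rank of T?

Row reduce to echelon form.
Swap R1 ↔ R2
R3 ← R3 + (12)·R1: [0, 27, 12, 24]
R4 ← R4 − (9)·R1: [0, -9, 12, -12]
R3 ← R3 + (3)·R2: [0, 0, -24, 6]
R4 ← R4 − R2: [0, 0, 24, -6]
R4 ← R4 + R3: [0, 0, 0, 0]
Echelon form has 3 nonzero rows, so rank(T) = 3.

3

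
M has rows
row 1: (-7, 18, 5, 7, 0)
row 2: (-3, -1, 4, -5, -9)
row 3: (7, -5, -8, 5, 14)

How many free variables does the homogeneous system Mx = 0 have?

2

Row reduce to echelon form.
R2 ← R2 − (3/7)·R1: [0, -61/7, 13/7, -8, -9]
R3 ← R3 + R1: [0, 13, -3, 12, 14]
R3 ← R3 + (91/61)·R2: [0, 0, -14/61, 4/61, 35/61]
3 nonzero rows, so rank(M) = 3.
M has 5 columns; by rank–nullity, nullity = 5 − 3 = 2.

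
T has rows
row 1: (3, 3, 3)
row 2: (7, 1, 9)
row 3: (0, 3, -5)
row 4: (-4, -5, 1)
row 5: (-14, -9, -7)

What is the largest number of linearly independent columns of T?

3

Row reduce to echelon form.
R2 ← R2 − (7/3)·R1: [0, -6, 2]
R4 ← R4 + (4/3)·R1: [0, -1, 5]
R5 ← R5 + (14/3)·R1: [0, 5, 7]
R3 ← R3 + (1/2)·R2: [0, 0, -4]
R4 ← R4 − (1/6)·R2: [0, 0, 14/3]
R5 ← R5 + (5/6)·R2: [0, 0, 26/3]
R4 ← R4 + (7/6)·R3: [0, 0, 0]
R5 ← R5 + (13/6)·R3: [0, 0, 0]
Echelon form has 3 nonzero rows, so rank(T) = 3.
The rank gives the maximum number of linearly independent columns: 3.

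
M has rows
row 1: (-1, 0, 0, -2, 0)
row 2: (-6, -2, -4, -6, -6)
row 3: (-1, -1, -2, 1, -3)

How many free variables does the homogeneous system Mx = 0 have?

Row reduce to echelon form.
R2 ← R2 − (6)·R1: [0, -2, -4, 6, -6]
R3 ← R3 − R1: [0, -1, -2, 3, -3]
R3 ← R3 − (1/2)·R2: [0, 0, 0, 0, 0]
2 nonzero rows, so rank(M) = 2.
M has 5 columns; by rank–nullity, nullity = 5 − 2 = 3.

3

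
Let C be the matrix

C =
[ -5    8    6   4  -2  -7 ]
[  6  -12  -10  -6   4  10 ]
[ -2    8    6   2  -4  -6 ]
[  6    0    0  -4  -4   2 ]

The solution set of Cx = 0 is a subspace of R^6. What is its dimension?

Row reduce to echelon form.
R2 ← R2 + (6/5)·R1: [0, -12/5, -14/5, -6/5, 8/5, 8/5]
R3 ← R3 − (2/5)·R1: [0, 24/5, 18/5, 2/5, -16/5, -16/5]
R4 ← R4 + (6/5)·R1: [0, 48/5, 36/5, 4/5, -32/5, -32/5]
R3 ← R3 + (2)·R2: [0, 0, -2, -2, 0, 0]
R4 ← R4 + (4)·R2: [0, 0, -4, -4, 0, 0]
R4 ← R4 − (2)·R3: [0, 0, 0, 0, 0, 0]
3 nonzero rows, so rank(C) = 3.
C has 6 columns; by rank–nullity, nullity = 6 − 3 = 3.

3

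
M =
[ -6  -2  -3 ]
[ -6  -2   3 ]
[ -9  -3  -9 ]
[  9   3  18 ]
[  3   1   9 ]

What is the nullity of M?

1

Row reduce to echelon form.
R2 ← R2 − R1: [0, 0, 6]
R3 ← R3 − (3/2)·R1: [0, 0, -9/2]
R4 ← R4 + (3/2)·R1: [0, 0, 27/2]
R5 ← R5 + (1/2)·R1: [0, 0, 15/2]
R3 ← R3 + (3/4)·R2: [0, 0, 0]
R4 ← R4 − (9/4)·R2: [0, 0, 0]
R5 ← R5 − (5/4)·R2: [0, 0, 0]
2 nonzero rows, so rank(M) = 2.
M has 3 columns; by rank–nullity, nullity = 3 − 2 = 1.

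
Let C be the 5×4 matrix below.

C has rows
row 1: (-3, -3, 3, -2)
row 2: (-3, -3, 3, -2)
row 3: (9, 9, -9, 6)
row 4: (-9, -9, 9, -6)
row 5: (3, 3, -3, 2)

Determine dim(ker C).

3

Row reduce to echelon form.
R2 ← R2 − R1: [0, 0, 0, 0]
R3 ← R3 + (3)·R1: [0, 0, 0, 0]
R4 ← R4 − (3)·R1: [0, 0, 0, 0]
R5 ← R5 + R1: [0, 0, 0, 0]
1 nonzero row, so rank(C) = 1.
C has 4 columns; by rank–nullity, nullity = 4 − 1 = 3.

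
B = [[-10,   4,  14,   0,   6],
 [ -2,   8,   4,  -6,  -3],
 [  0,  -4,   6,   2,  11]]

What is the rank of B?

Row reduce to echelon form.
R2 ← R2 − (1/5)·R1: [0, 36/5, 6/5, -6, -21/5]
R3 ← R3 + (5/9)·R2: [0, 0, 20/3, -4/3, 26/3]
Echelon form has 3 nonzero rows, so rank(B) = 3.

3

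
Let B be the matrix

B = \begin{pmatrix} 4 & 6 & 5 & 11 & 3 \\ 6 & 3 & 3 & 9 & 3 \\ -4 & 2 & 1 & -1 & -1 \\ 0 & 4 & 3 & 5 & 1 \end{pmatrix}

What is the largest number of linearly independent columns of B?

2

Row reduce to echelon form.
R2 ← R2 − (3/2)·R1: [0, -6, -9/2, -15/2, -3/2]
R3 ← R3 + R1: [0, 8, 6, 10, 2]
R3 ← R3 + (4/3)·R2: [0, 0, 0, 0, 0]
R4 ← R4 + (2/3)·R2: [0, 0, 0, 0, 0]
Echelon form has 2 nonzero rows, so rank(B) = 2.
The rank gives the maximum number of linearly independent columns: 2.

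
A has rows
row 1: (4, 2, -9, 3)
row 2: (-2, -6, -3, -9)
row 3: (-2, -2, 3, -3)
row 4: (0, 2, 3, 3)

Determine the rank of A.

2

Row reduce to echelon form.
R2 ← R2 + (1/2)·R1: [0, -5, -15/2, -15/2]
R3 ← R3 + (1/2)·R1: [0, -1, -3/2, -3/2]
R3 ← R3 − (1/5)·R2: [0, 0, 0, 0]
R4 ← R4 + (2/5)·R2: [0, 0, 0, 0]
Echelon form has 2 nonzero rows, so rank(A) = 2.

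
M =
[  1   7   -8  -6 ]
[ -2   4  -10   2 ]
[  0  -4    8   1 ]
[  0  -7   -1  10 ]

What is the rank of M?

Row reduce to echelon form.
R2 ← R2 + (2)·R1: [0, 18, -26, -10]
R3 ← R3 + (2/9)·R2: [0, 0, 20/9, -11/9]
R4 ← R4 + (7/18)·R2: [0, 0, -100/9, 55/9]
R4 ← R4 + (5)·R3: [0, 0, 0, 0]
Echelon form has 3 nonzero rows, so rank(M) = 3.

3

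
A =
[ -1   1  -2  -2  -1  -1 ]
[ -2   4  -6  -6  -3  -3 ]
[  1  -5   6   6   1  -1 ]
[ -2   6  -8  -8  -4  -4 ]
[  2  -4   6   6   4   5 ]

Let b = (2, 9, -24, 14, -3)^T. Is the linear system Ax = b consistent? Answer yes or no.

yes

Row reduce the augmented matrix [A | b].
R2 ← R2 − (2)·R1: [0, 2, -2, -2, -1, -1, 5]
R3 ← R3 + R1: [0, -4, 4, 4, 0, -2, -22]
R4 ← R4 − (2)·R1: [0, 4, -4, -4, -2, -2, 10]
R5 ← R5 + (2)·R1: [0, -2, 2, 2, 2, 3, 1]
R3 ← R3 + (2)·R2: [0, 0, 0, 0, -2, -4, -12]
R4 ← R4 − (2)·R2: [0, 0, 0, 0, 0, 0, 0]
R5 ← R5 + R2: [0, 0, 0, 0, 1, 2, 6]
R5 ← R5 + (1/2)·R3: [0, 0, 0, 0, 0, 0, 0]
The echelon form has 3 nonzero rows, and every pivot lies in the first 6 columns, so rank(A) = rank([A|b]) = 3.
The system is consistent.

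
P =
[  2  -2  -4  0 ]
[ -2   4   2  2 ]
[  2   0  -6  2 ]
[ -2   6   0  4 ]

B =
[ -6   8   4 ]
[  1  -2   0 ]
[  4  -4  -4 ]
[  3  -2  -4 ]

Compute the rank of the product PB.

First compute PB:
[[-30,  36,  24],
 [ 30, -36, -24],
 [-30,  36,  24],
 [ 30, -36, -24]]
Now row reduce the product.
R2 ← R2 + R1: [0, 0, 0]
R3 ← R3 − R1: [0, 0, 0]
R4 ← R4 + R1: [0, 0, 0]
1 nonzero row, so rank(PB) = 1.

1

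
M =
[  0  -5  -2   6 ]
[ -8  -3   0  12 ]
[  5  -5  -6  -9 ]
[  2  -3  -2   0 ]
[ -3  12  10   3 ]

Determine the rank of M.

Row reduce to echelon form.
Swap R1 ↔ R2
R3 ← R3 + (5/8)·R1: [0, -55/8, -6, -3/2]
R4 ← R4 + (1/4)·R1: [0, -15/4, -2, 3]
R5 ← R5 − (3/8)·R1: [0, 105/8, 10, -3/2]
R3 ← R3 − (11/8)·R2: [0, 0, -13/4, -39/4]
R4 ← R4 − (3/4)·R2: [0, 0, -1/2, -3/2]
R5 ← R5 + (21/8)·R2: [0, 0, 19/4, 57/4]
R4 ← R4 − (2/13)·R3: [0, 0, 0, 0]
R5 ← R5 + (19/13)·R3: [0, 0, 0, 0]
Echelon form has 3 nonzero rows, so rank(M) = 3.

3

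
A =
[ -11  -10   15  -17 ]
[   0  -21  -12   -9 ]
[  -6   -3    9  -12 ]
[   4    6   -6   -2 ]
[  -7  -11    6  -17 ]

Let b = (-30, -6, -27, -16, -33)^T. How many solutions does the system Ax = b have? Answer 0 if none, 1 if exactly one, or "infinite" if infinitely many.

Row reduce the augmented matrix [A | b].
R3 ← R3 − (6/11)·R1: [0, 27/11, 9/11, -30/11, -117/11]
R4 ← R4 + (4/11)·R1: [0, 26/11, -6/11, -90/11, -296/11]
R5 ← R5 − (7/11)·R1: [0, -51/11, -39/11, -68/11, -153/11]
R3 ← R3 + (9/77)·R2: [0, 0, -45/77, -291/77, -873/77]
R4 ← R4 + (26/231)·R2: [0, 0, -146/77, -708/77, -2124/77]
R5 ← R5 − (17/77)·R2: [0, 0, -69/77, -323/77, -969/77]
R4 ← R4 − (146/45)·R3: [0, 0, 0, 46/15, 46/5]
R5 ← R5 − (23/15)·R3: [0, 0, 0, 8/5, 24/5]
R5 ← R5 − (12/23)·R4: [0, 0, 0, 0, 0]
The echelon form has 4 nonzero rows, and every pivot lies in the first 4 columns, so rank(A) = rank([A|b]) = 4.
The system is consistent.
rank = 4 = number of unknowns, so the solution is unique.

1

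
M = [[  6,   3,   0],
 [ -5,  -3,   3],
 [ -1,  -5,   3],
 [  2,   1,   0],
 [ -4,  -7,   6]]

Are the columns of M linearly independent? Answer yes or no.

Row reduce M to echelon form.
R2 ← R2 + (5/6)·R1: [0, -1/2, 3]
R3 ← R3 + (1/6)·R1: [0, -9/2, 3]
R4 ← R4 − (1/3)·R1: [0, 0, 0]
R5 ← R5 + (2/3)·R1: [0, -5, 6]
R3 ← R3 − (9)·R2: [0, 0, -24]
R5 ← R5 − (10)·R2: [0, 0, -24]
R5 ← R5 − R3: [0, 0, 0]
3 pivots among 3 columns.
Every column is a pivot column, so the columns are linearly independent.

yes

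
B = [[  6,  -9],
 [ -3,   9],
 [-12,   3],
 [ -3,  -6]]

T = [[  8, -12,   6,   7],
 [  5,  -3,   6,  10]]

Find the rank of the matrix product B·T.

First compute BT:
[[  3, -45, -18, -48],
 [ 21,   9,  36,  69],
 [-81, 135, -54, -54],
 [-54,  54, -54, -81]]
Now row reduce the product.
R2 ← R2 − (7)·R1: [0, 324, 162, 405]
R3 ← R3 + (27)·R1: [0, -1080, -540, -1350]
R4 ← R4 + (18)·R1: [0, -756, -378, -945]
R3 ← R3 + (10/3)·R2: [0, 0, 0, 0]
R4 ← R4 + (7/3)·R2: [0, 0, 0, 0]
2 nonzero rows, so rank(BT) = 2.

2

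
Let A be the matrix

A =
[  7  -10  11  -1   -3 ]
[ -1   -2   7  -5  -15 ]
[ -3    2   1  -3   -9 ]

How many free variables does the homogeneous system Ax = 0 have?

3

Row reduce to echelon form.
R2 ← R2 + (1/7)·R1: [0, -24/7, 60/7, -36/7, -108/7]
R3 ← R3 + (3/7)·R1: [0, -16/7, 40/7, -24/7, -72/7]
R3 ← R3 − (2/3)·R2: [0, 0, 0, 0, 0]
2 nonzero rows, so rank(A) = 2.
A has 5 columns; by rank–nullity, nullity = 5 − 2 = 3.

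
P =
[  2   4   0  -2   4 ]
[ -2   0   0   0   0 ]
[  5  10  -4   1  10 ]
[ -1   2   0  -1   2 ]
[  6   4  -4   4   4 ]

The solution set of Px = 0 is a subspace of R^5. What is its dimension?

Row reduce to echelon form.
R2 ← R2 + R1: [0, 4, 0, -2, 4]
R3 ← R3 − (5/2)·R1: [0, 0, -4, 6, 0]
R4 ← R4 + (1/2)·R1: [0, 4, 0, -2, 4]
R5 ← R5 − (3)·R1: [0, -8, -4, 10, -8]
R4 ← R4 − R2: [0, 0, 0, 0, 0]
R5 ← R5 + (2)·R2: [0, 0, -4, 6, 0]
R5 ← R5 − R3: [0, 0, 0, 0, 0]
3 nonzero rows, so rank(P) = 3.
P has 5 columns; by rank–nullity, nullity = 5 − 3 = 2.

2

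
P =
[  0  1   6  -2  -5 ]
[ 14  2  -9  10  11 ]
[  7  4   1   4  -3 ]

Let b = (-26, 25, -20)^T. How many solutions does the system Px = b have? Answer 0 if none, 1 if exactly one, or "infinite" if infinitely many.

Row reduce the augmented matrix [P | b].
Swap R1 ↔ R2
R3 ← R3 − (1/2)·R1: [0, 3, 11/2, -1, -17/2, -65/2]
R3 ← R3 − (3)·R2: [0, 0, -25/2, 5, 13/2, 91/2]
The echelon form has 3 nonzero rows, and every pivot lies in the first 5 columns, so rank(P) = rank([P|b]) = 3.
The system is consistent.
rank = 3 < 5 unknowns, so there are infinitely many solutions.

infinite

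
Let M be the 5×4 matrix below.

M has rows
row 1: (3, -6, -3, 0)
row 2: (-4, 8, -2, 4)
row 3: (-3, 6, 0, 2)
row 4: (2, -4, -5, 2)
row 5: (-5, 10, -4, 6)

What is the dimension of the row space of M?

2

Row reduce to echelon form.
R2 ← R2 + (4/3)·R1: [0, 0, -6, 4]
R3 ← R3 + R1: [0, 0, -3, 2]
R4 ← R4 − (2/3)·R1: [0, 0, -3, 2]
R5 ← R5 + (5/3)·R1: [0, 0, -9, 6]
R3 ← R3 − (1/2)·R2: [0, 0, 0, 0]
R4 ← R4 − (1/2)·R2: [0, 0, 0, 0]
R5 ← R5 − (3/2)·R2: [0, 0, 0, 0]
Echelon form has 2 nonzero rows, so rank(M) = 2.
The row space has dimension equal to the rank: 2.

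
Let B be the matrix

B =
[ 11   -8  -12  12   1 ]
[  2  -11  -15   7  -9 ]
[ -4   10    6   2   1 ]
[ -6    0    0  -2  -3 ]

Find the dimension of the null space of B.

1

Row reduce to echelon form.
R2 ← R2 − (2/11)·R1: [0, -105/11, -141/11, 53/11, -101/11]
R3 ← R3 + (4/11)·R1: [0, 78/11, 18/11, 70/11, 15/11]
R4 ← R4 + (6/11)·R1: [0, -48/11, -72/11, 50/11, -27/11]
R3 ← R3 + (26/35)·R2: [0, 0, -276/35, 348/35, -191/35]
R4 ← R4 − (16/35)·R2: [0, 0, -24/35, 82/35, 61/35]
R4 ← R4 − (2/23)·R3: [0, 0, 0, 34/23, 51/23]
4 nonzero rows, so rank(B) = 4.
B has 5 columns; by rank–nullity, nullity = 5 − 4 = 1.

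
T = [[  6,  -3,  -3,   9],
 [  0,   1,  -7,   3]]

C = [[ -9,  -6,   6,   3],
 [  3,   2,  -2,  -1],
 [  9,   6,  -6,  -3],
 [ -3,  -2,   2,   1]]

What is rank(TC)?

First compute TC:
[[-117, -78,  78,  39],
 [-69, -46,  46,  23]]
Now row reduce the product.
R2 ← R2 − (23/39)·R1: [0, 0, 0, 0]
1 nonzero row, so rank(TC) = 1.

1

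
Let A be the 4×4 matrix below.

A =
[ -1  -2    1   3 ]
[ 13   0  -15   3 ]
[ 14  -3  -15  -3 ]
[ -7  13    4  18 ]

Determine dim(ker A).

1

Row reduce to echelon form.
R2 ← R2 + (13)·R1: [0, -26, -2, 42]
R3 ← R3 + (14)·R1: [0, -31, -1, 39]
R4 ← R4 − (7)·R1: [0, 27, -3, -3]
R3 ← R3 − (31/26)·R2: [0, 0, 18/13, -144/13]
R4 ← R4 + (27/26)·R2: [0, 0, -66/13, 528/13]
R4 ← R4 + (11/3)·R3: [0, 0, 0, 0]
3 nonzero rows, so rank(A) = 3.
A has 4 columns; by rank–nullity, nullity = 4 − 3 = 1.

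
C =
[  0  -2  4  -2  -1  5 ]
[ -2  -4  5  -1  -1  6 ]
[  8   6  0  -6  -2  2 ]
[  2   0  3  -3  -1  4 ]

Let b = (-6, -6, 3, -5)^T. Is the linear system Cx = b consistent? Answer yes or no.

no

Row reduce the augmented matrix [C | b].
Swap R1 ↔ R2
R3 ← R3 + (4)·R1: [0, -10, 20, -10, -6, 26, -21]
R4 ← R4 + R1: [0, -4, 8, -4, -2, 10, -11]
R3 ← R3 − (5)·R2: [0, 0, 0, 0, -1, 1, 9]
R4 ← R4 − (2)·R2: [0, 0, 0, 0, 0, 0, 1]
The echelon form has 4 nonzero rows; the last pivot sits in the augmented column, so rank(C) = 3 but rank([C|b]) = 4.
Since the ranks differ, the system is inconsistent.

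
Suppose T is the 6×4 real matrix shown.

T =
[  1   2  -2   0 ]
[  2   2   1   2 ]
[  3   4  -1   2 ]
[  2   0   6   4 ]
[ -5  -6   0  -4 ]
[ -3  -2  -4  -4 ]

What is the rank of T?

2

Row reduce to echelon form.
R2 ← R2 − (2)·R1: [0, -2, 5, 2]
R3 ← R3 − (3)·R1: [0, -2, 5, 2]
R4 ← R4 − (2)·R1: [0, -4, 10, 4]
R5 ← R5 + (5)·R1: [0, 4, -10, -4]
R6 ← R6 + (3)·R1: [0, 4, -10, -4]
R3 ← R3 − R2: [0, 0, 0, 0]
R4 ← R4 − (2)·R2: [0, 0, 0, 0]
R5 ← R5 + (2)·R2: [0, 0, 0, 0]
R6 ← R6 + (2)·R2: [0, 0, 0, 0]
Echelon form has 2 nonzero rows, so rank(T) = 2.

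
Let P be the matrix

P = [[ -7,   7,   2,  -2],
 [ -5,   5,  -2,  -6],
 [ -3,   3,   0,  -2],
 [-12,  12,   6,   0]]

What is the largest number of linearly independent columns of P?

Row reduce to echelon form.
R2 ← R2 − (5/7)·R1: [0, 0, -24/7, -32/7]
R3 ← R3 − (3/7)·R1: [0, 0, -6/7, -8/7]
R4 ← R4 − (12/7)·R1: [0, 0, 18/7, 24/7]
R3 ← R3 − (1/4)·R2: [0, 0, 0, 0]
R4 ← R4 + (3/4)·R2: [0, 0, 0, 0]
Echelon form has 2 nonzero rows, so rank(P) = 2.
The rank gives the maximum number of linearly independent columns: 2.

2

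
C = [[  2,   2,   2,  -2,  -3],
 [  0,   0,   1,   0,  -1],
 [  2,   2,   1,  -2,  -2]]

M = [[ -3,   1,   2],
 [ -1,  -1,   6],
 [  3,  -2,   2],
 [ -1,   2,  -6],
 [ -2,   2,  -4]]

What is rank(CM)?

2

First compute CM:
[[  6, -14,  44],
 [  5,  -4,   6],
 [  1, -10,  38]]
Now row reduce the product.
R2 ← R2 − (5/6)·R1: [0, 23/3, -92/3]
R3 ← R3 − (1/6)·R1: [0, -23/3, 92/3]
R3 ← R3 + R2: [0, 0, 0]
2 nonzero rows, so rank(CM) = 2.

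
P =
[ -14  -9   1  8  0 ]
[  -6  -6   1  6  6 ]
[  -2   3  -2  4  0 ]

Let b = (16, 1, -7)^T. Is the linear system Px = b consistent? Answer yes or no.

yes

Row reduce the augmented matrix [P | b].
R2 ← R2 − (3/7)·R1: [0, -15/7, 4/7, 18/7, 6, -41/7]
R3 ← R3 − (1/7)·R1: [0, 30/7, -15/7, 20/7, 0, -65/7]
R3 ← R3 + (2)·R2: [0, 0, -1, 8, 12, -21]
The echelon form has 3 nonzero rows, and every pivot lies in the first 5 columns, so rank(P) = rank([P|b]) = 3.
The system is consistent.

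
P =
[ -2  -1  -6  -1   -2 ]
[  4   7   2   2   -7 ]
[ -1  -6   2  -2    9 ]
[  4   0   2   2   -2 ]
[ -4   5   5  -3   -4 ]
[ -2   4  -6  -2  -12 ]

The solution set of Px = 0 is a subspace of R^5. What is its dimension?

0

Row reduce to echelon form.
R2 ← R2 + (2)·R1: [0, 5, -10, 0, -11]
R3 ← R3 − (1/2)·R1: [0, -11/2, 5, -3/2, 10]
R4 ← R4 + (2)·R1: [0, -2, -10, 0, -6]
R5 ← R5 − (2)·R1: [0, 7, 17, -1, 0]
R6 ← R6 − R1: [0, 5, 0, -1, -10]
R3 ← R3 + (11/10)·R2: [0, 0, -6, -3/2, -21/10]
R4 ← R4 + (2/5)·R2: [0, 0, -14, 0, -52/5]
R5 ← R5 − (7/5)·R2: [0, 0, 31, -1, 77/5]
R6 ← R6 − R2: [0, 0, 10, -1, 1]
R4 ← R4 − (7/3)·R3: [0, 0, 0, 7/2, -11/2]
R5 ← R5 + (31/6)·R3: [0, 0, 0, -35/4, 91/20]
R6 ← R6 + (5/3)·R3: [0, 0, 0, -7/2, -5/2]
R5 ← R5 + (5/2)·R4: [0, 0, 0, 0, -46/5]
R6 ← R6 + R4: [0, 0, 0, 0, -8]
R6 ← R6 − (20/23)·R5: [0, 0, 0, 0, 0]
5 nonzero rows, so rank(P) = 5.
P has 5 columns; by rank–nullity, nullity = 5 − 5 = 0.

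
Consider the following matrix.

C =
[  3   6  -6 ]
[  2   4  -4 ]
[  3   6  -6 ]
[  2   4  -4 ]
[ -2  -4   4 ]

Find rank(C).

Row reduce to echelon form.
R2 ← R2 − (2/3)·R1: [0, 0, 0]
R3 ← R3 − R1: [0, 0, 0]
R4 ← R4 − (2/3)·R1: [0, 0, 0]
R5 ← R5 + (2/3)·R1: [0, 0, 0]
Echelon form has 1 nonzero row, so rank(C) = 1.

1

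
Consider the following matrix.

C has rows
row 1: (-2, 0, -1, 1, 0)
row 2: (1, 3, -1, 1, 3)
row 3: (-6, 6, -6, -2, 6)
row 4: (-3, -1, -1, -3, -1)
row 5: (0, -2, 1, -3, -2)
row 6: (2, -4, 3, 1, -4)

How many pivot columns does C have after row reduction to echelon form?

3

Row reduce to echelon form.
R2 ← R2 + (1/2)·R1: [0, 3, -3/2, 3/2, 3]
R3 ← R3 − (3)·R1: [0, 6, -3, -5, 6]
R4 ← R4 − (3/2)·R1: [0, -1, 1/2, -9/2, -1]
R6 ← R6 + R1: [0, -4, 2, 2, -4]
R3 ← R3 − (2)·R2: [0, 0, 0, -8, 0]
R4 ← R4 + (1/3)·R2: [0, 0, 0, -4, 0]
R5 ← R5 + (2/3)·R2: [0, 0, 0, -2, 0]
R6 ← R6 + (4/3)·R2: [0, 0, 0, 4, 0]
R4 ← R4 − (1/2)·R3: [0, 0, 0, 0, 0]
R5 ← R5 − (1/4)·R3: [0, 0, 0, 0, 0]
R6 ← R6 + (1/2)·R3: [0, 0, 0, 0, 0]
Echelon form has 3 nonzero rows, so rank(C) = 3.
Each nonzero row contributes one pivot column: 3 pivot columns.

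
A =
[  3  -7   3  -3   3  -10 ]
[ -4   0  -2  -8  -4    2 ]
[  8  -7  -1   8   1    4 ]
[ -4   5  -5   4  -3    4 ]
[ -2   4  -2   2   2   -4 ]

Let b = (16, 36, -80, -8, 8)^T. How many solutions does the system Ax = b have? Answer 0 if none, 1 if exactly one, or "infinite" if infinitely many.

infinite

Row reduce the augmented matrix [A | b].
R2 ← R2 + (4/3)·R1: [0, -28/3, 2, -12, 0, -34/3, 172/3]
R3 ← R3 − (8/3)·R1: [0, 35/3, -9, 16, -7, 92/3, -368/3]
R4 ← R4 + (4/3)·R1: [0, -13/3, -1, 0, 1, -28/3, 40/3]
R5 ← R5 + (2/3)·R1: [0, -2/3, 0, 0, 4, -32/3, 56/3]
R3 ← R3 + (5/4)·R2: [0, 0, -13/2, 1, -7, 33/2, -51]
R4 ← R4 − (13/28)·R2: [0, 0, -27/14, 39/7, 1, -57/14, -93/7]
R5 ← R5 − (1/14)·R2: [0, 0, -1/7, 6/7, 4, -69/7, 102/7]
R4 ← R4 − (27/91)·R3: [0, 0, 0, 480/91, 40/13, -816/91, 24/13]
R5 ← R5 − (2/91)·R3: [0, 0, 0, 76/91, 54/13, -930/91, 204/13]
R5 ← R5 − (19/120)·R4: [0, 0, 0, 0, 11/3, -44/5, 77/5]
The echelon form has 5 nonzero rows, and every pivot lies in the first 6 columns, so rank(A) = rank([A|b]) = 5.
The system is consistent.
rank = 5 < 6 unknowns, so there are infinitely many solutions.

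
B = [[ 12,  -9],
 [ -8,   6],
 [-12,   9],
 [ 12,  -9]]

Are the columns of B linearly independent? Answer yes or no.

no

Row reduce B to echelon form.
R2 ← R2 + (2/3)·R1: [0, 0]
R3 ← R3 + R1: [0, 0]
R4 ← R4 − R1: [0, 0]
1 pivot among 2 columns.
Only 1 < 2 pivot columns, so the columns are linearly dependent.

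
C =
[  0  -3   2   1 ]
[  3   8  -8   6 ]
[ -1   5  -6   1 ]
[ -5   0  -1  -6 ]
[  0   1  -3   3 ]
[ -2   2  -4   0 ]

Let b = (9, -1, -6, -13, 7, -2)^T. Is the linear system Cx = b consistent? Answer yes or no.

Row reduce the augmented matrix [C | b].
Swap R1 ↔ R2
R3 ← R3 + (1/3)·R1: [0, 23/3, -26/3, 3, -19/3]
R4 ← R4 + (5/3)·R1: [0, 40/3, -43/3, 4, -44/3]
R6 ← R6 + (2/3)·R1: [0, 22/3, -28/3, 4, -8/3]
R3 ← R3 + (23/9)·R2: [0, 0, -32/9, 50/9, 50/3]
R4 ← R4 + (40/9)·R2: [0, 0, -49/9, 76/9, 76/3]
R5 ← R5 + (1/3)·R2: [0, 0, -7/3, 10/3, 10]
R6 ← R6 + (22/9)·R2: [0, 0, -40/9, 58/9, 58/3]
R4 ← R4 − (49/32)·R3: [0, 0, 0, -1/16, -3/16]
R5 ← R5 − (21/32)·R3: [0, 0, 0, -5/16, -15/16]
R6 ← R6 − (5/4)·R3: [0, 0, 0, -1/2, -3/2]
R5 ← R5 − (5)·R4: [0, 0, 0, 0, 0]
R6 ← R6 − (8)·R4: [0, 0, 0, 0, 0]
The echelon form has 4 nonzero rows, and every pivot lies in the first 4 columns, so rank(C) = rank([C|b]) = 4.
The system is consistent.

yes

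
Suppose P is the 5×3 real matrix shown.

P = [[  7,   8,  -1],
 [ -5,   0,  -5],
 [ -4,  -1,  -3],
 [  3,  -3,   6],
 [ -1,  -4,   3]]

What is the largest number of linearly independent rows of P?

Row reduce to echelon form.
R2 ← R2 + (5/7)·R1: [0, 40/7, -40/7]
R3 ← R3 + (4/7)·R1: [0, 25/7, -25/7]
R4 ← R4 − (3/7)·R1: [0, -45/7, 45/7]
R5 ← R5 + (1/7)·R1: [0, -20/7, 20/7]
R3 ← R3 − (5/8)·R2: [0, 0, 0]
R4 ← R4 + (9/8)·R2: [0, 0, 0]
R5 ← R5 + (1/2)·R2: [0, 0, 0]
Echelon form has 2 nonzero rows, so rank(P) = 2.
The rank gives the maximum number of linearly independent rows: 2.

2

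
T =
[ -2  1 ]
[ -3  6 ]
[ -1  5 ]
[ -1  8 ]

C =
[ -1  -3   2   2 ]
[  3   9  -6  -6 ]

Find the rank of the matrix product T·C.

First compute TC:
[[  5,  15, -10, -10],
 [ 21,  63, -42, -42],
 [ 16,  48, -32, -32],
 [ 25,  75, -50, -50]]
Now row reduce the product.
R2 ← R2 − (21/5)·R1: [0, 0, 0, 0]
R3 ← R3 − (16/5)·R1: [0, 0, 0, 0]
R4 ← R4 − (5)·R1: [0, 0, 0, 0]
1 nonzero row, so rank(TC) = 1.

1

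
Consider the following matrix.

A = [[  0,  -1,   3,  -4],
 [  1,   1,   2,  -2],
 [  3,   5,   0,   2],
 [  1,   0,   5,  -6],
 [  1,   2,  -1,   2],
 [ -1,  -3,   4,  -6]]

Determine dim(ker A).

2

Row reduce to echelon form.
Swap R1 ↔ R2
R3 ← R3 − (3)·R1: [0, 2, -6, 8]
R4 ← R4 − R1: [0, -1, 3, -4]
R5 ← R5 − R1: [0, 1, -3, 4]
R6 ← R6 + R1: [0, -2, 6, -8]
R3 ← R3 + (2)·R2: [0, 0, 0, 0]
R4 ← R4 − R2: [0, 0, 0, 0]
R5 ← R5 + R2: [0, 0, 0, 0]
R6 ← R6 − (2)·R2: [0, 0, 0, 0]
2 nonzero rows, so rank(A) = 2.
A has 4 columns; by rank–nullity, nullity = 4 − 2 = 2.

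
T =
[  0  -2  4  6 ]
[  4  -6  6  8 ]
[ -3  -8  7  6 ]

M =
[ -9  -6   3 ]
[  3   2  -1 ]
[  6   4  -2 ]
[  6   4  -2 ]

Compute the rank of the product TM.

First compute TM:
[[ 54,  36, -18],
 [ 30,  20, -10],
 [ 81,  54, -27]]
Now row reduce the product.
R2 ← R2 − (5/9)·R1: [0, 0, 0]
R3 ← R3 − (3/2)·R1: [0, 0, 0]
1 nonzero row, so rank(TM) = 1.

1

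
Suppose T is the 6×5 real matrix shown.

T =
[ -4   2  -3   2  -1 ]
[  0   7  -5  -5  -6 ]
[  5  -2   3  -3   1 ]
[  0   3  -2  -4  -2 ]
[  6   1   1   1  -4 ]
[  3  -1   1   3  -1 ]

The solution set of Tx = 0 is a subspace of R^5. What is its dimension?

Row reduce to echelon form.
R3 ← R3 + (5/4)·R1: [0, 1/2, -3/4, -1/2, -1/4]
R5 ← R5 + (3/2)·R1: [0, 4, -7/2, 4, -11/2]
R6 ← R6 + (3/4)·R1: [0, 1/2, -5/4, 9/2, -7/4]
R3 ← R3 − (1/14)·R2: [0, 0, -11/28, -1/7, 5/28]
R4 ← R4 − (3/7)·R2: [0, 0, 1/7, -13/7, 4/7]
R5 ← R5 − (4/7)·R2: [0, 0, -9/14, 48/7, -29/14]
R6 ← R6 − (1/14)·R2: [0, 0, -25/28, 34/7, -37/28]
R4 ← R4 + (4/11)·R3: [0, 0, 0, -21/11, 7/11]
R5 ← R5 − (18/11)·R3: [0, 0, 0, 78/11, -26/11]
R6 ← R6 − (25/11)·R3: [0, 0, 0, 57/11, -19/11]
R5 ← R5 + (26/7)·R4: [0, 0, 0, 0, 0]
R6 ← R6 + (19/7)·R4: [0, 0, 0, 0, 0]
4 nonzero rows, so rank(T) = 4.
T has 5 columns; by rank–nullity, nullity = 5 − 4 = 1.

1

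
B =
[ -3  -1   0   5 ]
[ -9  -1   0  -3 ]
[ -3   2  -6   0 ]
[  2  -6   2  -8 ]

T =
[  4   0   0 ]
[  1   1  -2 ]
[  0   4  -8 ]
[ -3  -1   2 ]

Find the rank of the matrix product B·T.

First compute BT:
[[-28,  -6,  12],
 [-28,   2,  -4],
 [-10, -22,  44],
 [ 26,  10, -20]]
Now row reduce the product.
R2 ← R2 − R1: [0, 8, -16]
R3 ← R3 − (5/14)·R1: [0, -139/7, 278/7]
R4 ← R4 + (13/14)·R1: [0, 31/7, -62/7]
R3 ← R3 + (139/56)·R2: [0, 0, 0]
R4 ← R4 − (31/56)·R2: [0, 0, 0]
2 nonzero rows, so rank(BT) = 2.

2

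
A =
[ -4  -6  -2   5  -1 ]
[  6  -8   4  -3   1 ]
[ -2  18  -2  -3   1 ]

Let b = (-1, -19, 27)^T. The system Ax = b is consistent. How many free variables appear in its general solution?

2

Row reduce the augmented matrix [A | b].
R2 ← R2 + (3/2)·R1: [0, -17, 1, 9/2, -1/2, -41/2]
R3 ← R3 − (1/2)·R1: [0, 21, -1, -11/2, 3/2, 55/2]
R3 ← R3 + (21/17)·R2: [0, 0, 4/17, 1/17, 15/17, 37/17]
The echelon form has 3 nonzero rows, and every pivot lies in the first 5 columns, so rank(A) = rank([A|b]) = 3.
The system is consistent.
Free variables = (unknowns) − (rank) = 5 − 3 = 2.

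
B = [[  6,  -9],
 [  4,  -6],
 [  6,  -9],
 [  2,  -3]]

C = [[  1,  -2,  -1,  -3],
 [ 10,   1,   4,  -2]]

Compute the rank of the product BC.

First compute BC:
[[-84, -21, -42,   0],
 [-56, -14, -28,   0],
 [-84, -21, -42,   0],
 [-28,  -7, -14,   0]]
Now row reduce the product.
R2 ← R2 − (2/3)·R1: [0, 0, 0, 0]
R3 ← R3 − R1: [0, 0, 0, 0]
R4 ← R4 − (1/3)·R1: [0, 0, 0, 0]
1 nonzero row, so rank(BC) = 1.

1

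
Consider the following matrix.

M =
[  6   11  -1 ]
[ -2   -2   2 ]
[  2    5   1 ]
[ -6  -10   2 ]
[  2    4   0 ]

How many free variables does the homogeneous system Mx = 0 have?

1

Row reduce to echelon form.
R2 ← R2 + (1/3)·R1: [0, 5/3, 5/3]
R3 ← R3 − (1/3)·R1: [0, 4/3, 4/3]
R4 ← R4 + R1: [0, 1, 1]
R5 ← R5 − (1/3)·R1: [0, 1/3, 1/3]
R3 ← R3 − (4/5)·R2: [0, 0, 0]
R4 ← R4 − (3/5)·R2: [0, 0, 0]
R5 ← R5 − (1/5)·R2: [0, 0, 0]
2 nonzero rows, so rank(M) = 2.
M has 3 columns; by rank–nullity, nullity = 3 − 2 = 1.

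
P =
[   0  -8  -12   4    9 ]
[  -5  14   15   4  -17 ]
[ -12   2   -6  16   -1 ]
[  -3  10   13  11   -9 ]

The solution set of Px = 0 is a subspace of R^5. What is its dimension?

1

Row reduce to echelon form.
Swap R1 ↔ R2
R3 ← R3 − (12/5)·R1: [0, -158/5, -42, 32/5, 199/5]
R4 ← R4 − (3/5)·R1: [0, 8/5, 4, 43/5, 6/5]
R3 ← R3 − (79/20)·R2: [0, 0, 27/5, -47/5, 17/4]
R4 ← R4 + (1/5)·R2: [0, 0, 8/5, 47/5, 3]
R4 ← R4 − (8/27)·R3: [0, 0, 0, 329/27, 47/27]
4 nonzero rows, so rank(P) = 4.
P has 5 columns; by rank–nullity, nullity = 5 − 4 = 1.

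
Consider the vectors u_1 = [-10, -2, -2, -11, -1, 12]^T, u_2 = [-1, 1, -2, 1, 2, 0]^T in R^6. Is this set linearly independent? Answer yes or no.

yes

Form the matrix with these vectors as rows and row reduce.
R2 ← R2 − (1/10)·R1: [0, 6/5, -9/5, 21/10, 21/10, -6/5]
2 nonzero rows, so the 2 vectors span a space of dimension 2.
Since 2 = 2, the vectors are linearly independent.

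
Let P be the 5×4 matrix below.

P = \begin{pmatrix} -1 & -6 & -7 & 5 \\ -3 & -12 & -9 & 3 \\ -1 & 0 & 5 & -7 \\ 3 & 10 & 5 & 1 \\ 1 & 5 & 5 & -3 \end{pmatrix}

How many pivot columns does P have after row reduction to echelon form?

2

Row reduce to echelon form.
R2 ← R2 − (3)·R1: [0, 6, 12, -12]
R3 ← R3 − R1: [0, 6, 12, -12]
R4 ← R4 + (3)·R1: [0, -8, -16, 16]
R5 ← R5 + R1: [0, -1, -2, 2]
R3 ← R3 − R2: [0, 0, 0, 0]
R4 ← R4 + (4/3)·R2: [0, 0, 0, 0]
R5 ← R5 + (1/6)·R2: [0, 0, 0, 0]
Echelon form has 2 nonzero rows, so rank(P) = 2.
Each nonzero row contributes one pivot column: 2 pivot columns.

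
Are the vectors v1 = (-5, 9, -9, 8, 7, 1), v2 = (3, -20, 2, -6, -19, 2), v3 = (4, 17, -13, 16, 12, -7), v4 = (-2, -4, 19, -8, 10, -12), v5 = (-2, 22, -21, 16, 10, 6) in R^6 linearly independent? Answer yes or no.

Form the matrix with these vectors as rows and row reduce.
R2 ← R2 + (3/5)·R1: [0, -73/5, -17/5, -6/5, -74/5, 13/5]
R3 ← R3 + (4/5)·R1: [0, 121/5, -101/5, 112/5, 88/5, -31/5]
R4 ← R4 − (2/5)·R1: [0, -38/5, 113/5, -56/5, 36/5, -62/5]
R5 ← R5 − (2/5)·R1: [0, 92/5, -87/5, 64/5, 36/5, 28/5]
R3 ← R3 + (121/73)·R2: [0, 0, -1886/73, 1490/73, -506/73, -138/73]
R4 ← R4 − (38/73)·R2: [0, 0, 1779/73, -772/73, 1088/73, -1004/73]
R5 ← R5 + (92/73)·R2: [0, 0, -1583/73, 824/73, -836/73, 648/73]
R4 ← R4 + (1779/1886)·R3: [0, 0, 0, 8183/943, 343/41, -637/41]
R5 ← R5 − (1583/1886)·R3: [0, 0, 0, -5511/943, -231/41, 429/41]
R5 ← R5 + (33/49)·R4: [0, 0, 0, 0, 0, 0]
4 nonzero rows, so the 5 vectors span a space of dimension 4.
Since 4 < 5, the vectors are linearly dependent.

no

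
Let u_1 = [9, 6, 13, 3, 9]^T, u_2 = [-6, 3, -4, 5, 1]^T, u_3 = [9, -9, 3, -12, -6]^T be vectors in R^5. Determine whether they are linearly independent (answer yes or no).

no

Form the matrix with these vectors as rows and row reduce.
R2 ← R2 + (2/3)·R1: [0, 7, 14/3, 7, 7]
R3 ← R3 − R1: [0, -15, -10, -15, -15]
R3 ← R3 + (15/7)·R2: [0, 0, 0, 0, 0]
2 nonzero rows, so the 3 vectors span a space of dimension 2.
Since 2 < 3, the vectors are linearly dependent.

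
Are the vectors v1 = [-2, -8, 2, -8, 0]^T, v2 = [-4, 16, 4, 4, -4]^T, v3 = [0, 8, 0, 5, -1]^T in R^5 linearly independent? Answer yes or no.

Form the matrix with these vectors as rows and row reduce.
R2 ← R2 − (2)·R1: [0, 32, 0, 20, -4]
R3 ← R3 − (1/4)·R2: [0, 0, 0, 0, 0]
2 nonzero rows, so the 3 vectors span a space of dimension 2.
Since 2 < 3, the vectors are linearly dependent.

no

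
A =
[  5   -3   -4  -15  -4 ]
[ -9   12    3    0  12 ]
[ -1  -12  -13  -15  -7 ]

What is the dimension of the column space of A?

3

Row reduce to echelon form.
R2 ← R2 + (9/5)·R1: [0, 33/5, -21/5, -27, 24/5]
R3 ← R3 + (1/5)·R1: [0, -63/5, -69/5, -18, -39/5]
R3 ← R3 + (21/11)·R2: [0, 0, -240/11, -765/11, 15/11]
Echelon form has 3 nonzero rows, so rank(A) = 3.
The column space has dimension equal to the rank: 3.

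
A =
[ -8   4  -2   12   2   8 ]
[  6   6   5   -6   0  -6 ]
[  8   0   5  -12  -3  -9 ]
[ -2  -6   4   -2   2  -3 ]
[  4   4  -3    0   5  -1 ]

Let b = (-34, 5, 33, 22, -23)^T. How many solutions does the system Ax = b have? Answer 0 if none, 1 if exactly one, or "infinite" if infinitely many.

infinite

Row reduce the augmented matrix [A | b].
R2 ← R2 + (3/4)·R1: [0, 9, 7/2, 3, 3/2, 0, -41/2]
R3 ← R3 + R1: [0, 4, 3, 0, -1, -1, -1]
R4 ← R4 − (1/4)·R1: [0, -7, 9/2, -5, 3/2, -5, 61/2]
R5 ← R5 + (1/2)·R1: [0, 6, -4, 6, 6, 3, -40]
R3 ← R3 − (4/9)·R2: [0, 0, 13/9, -4/3, -5/3, -1, 73/9]
R4 ← R4 + (7/9)·R2: [0, 0, 65/9, -8/3, 8/3, -5, 131/9]
R5 ← R5 − (2/3)·R2: [0, 0, -19/3, 4, 5, 3, -79/3]
R4 ← R4 − (5)·R3: [0, 0, 0, 4, 11, 0, -26]
R5 ← R5 + (57/13)·R3: [0, 0, 0, -24/13, -30/13, -18/13, 120/13]
R5 ← R5 + (6/13)·R4: [0, 0, 0, 0, 36/13, -18/13, -36/13]
The echelon form has 5 nonzero rows, and every pivot lies in the first 6 columns, so rank(A) = rank([A|b]) = 5.
The system is consistent.
rank = 5 < 6 unknowns, so there are infinitely many solutions.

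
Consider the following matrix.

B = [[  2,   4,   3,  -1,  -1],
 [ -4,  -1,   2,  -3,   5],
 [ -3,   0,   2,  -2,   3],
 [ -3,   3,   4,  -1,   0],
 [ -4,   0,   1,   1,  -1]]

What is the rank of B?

Row reduce to echelon form.
R2 ← R2 + (2)·R1: [0, 7, 8, -5, 3]
R3 ← R3 + (3/2)·R1: [0, 6, 13/2, -7/2, 3/2]
R4 ← R4 + (3/2)·R1: [0, 9, 17/2, -5/2, -3/2]
R5 ← R5 + (2)·R1: [0, 8, 7, -1, -3]
R3 ← R3 − (6/7)·R2: [0, 0, -5/14, 11/14, -15/14]
R4 ← R4 − (9/7)·R2: [0, 0, -25/14, 55/14, -75/14]
R5 ← R5 − (8/7)·R2: [0, 0, -15/7, 33/7, -45/7]
R4 ← R4 − (5)·R3: [0, 0, 0, 0, 0]
R5 ← R5 − (6)·R3: [0, 0, 0, 0, 0]
Echelon form has 3 nonzero rows, so rank(B) = 3.

3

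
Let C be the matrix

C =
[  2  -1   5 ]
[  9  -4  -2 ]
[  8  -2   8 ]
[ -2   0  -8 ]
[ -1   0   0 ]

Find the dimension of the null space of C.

Row reduce to echelon form.
R2 ← R2 − (9/2)·R1: [0, 1/2, -49/2]
R3 ← R3 − (4)·R1: [0, 2, -12]
R4 ← R4 + R1: [0, -1, -3]
R5 ← R5 + (1/2)·R1: [0, -1/2, 5/2]
R3 ← R3 − (4)·R2: [0, 0, 86]
R4 ← R4 + (2)·R2: [0, 0, -52]
R5 ← R5 + R2: [0, 0, -22]
R4 ← R4 + (26/43)·R3: [0, 0, 0]
R5 ← R5 + (11/43)·R3: [0, 0, 0]
3 nonzero rows, so rank(C) = 3.
C has 3 columns; by rank–nullity, nullity = 3 − 3 = 0.

0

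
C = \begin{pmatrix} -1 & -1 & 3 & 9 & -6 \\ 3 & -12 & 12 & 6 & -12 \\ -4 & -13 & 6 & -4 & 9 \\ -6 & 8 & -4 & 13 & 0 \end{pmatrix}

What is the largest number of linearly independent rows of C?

4

Row reduce to echelon form.
R2 ← R2 + (3)·R1: [0, -15, 21, 33, -30]
R3 ← R3 − (4)·R1: [0, -9, -6, -40, 33]
R4 ← R4 − (6)·R1: [0, 14, -22, -41, 36]
R3 ← R3 − (3/5)·R2: [0, 0, -93/5, -299/5, 51]
R4 ← R4 + (14/15)·R2: [0, 0, -12/5, -51/5, 8]
R4 ← R4 − (4/31)·R3: [0, 0, 0, -77/31, 44/31]
Echelon form has 4 nonzero rows, so rank(C) = 4.
The rank gives the maximum number of linearly independent rows: 4.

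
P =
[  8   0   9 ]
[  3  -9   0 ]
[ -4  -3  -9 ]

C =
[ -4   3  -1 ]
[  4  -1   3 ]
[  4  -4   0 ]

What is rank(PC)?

First compute PC:
[[  4, -12,  -8],
 [-48,  18, -30],
 [-32,  27,  -5]]
Now row reduce the product.
R2 ← R2 + (12)·R1: [0, -126, -126]
R3 ← R3 + (8)·R1: [0, -69, -69]
R3 ← R3 − (23/42)·R2: [0, 0, 0]
2 nonzero rows, so rank(PC) = 2.

2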